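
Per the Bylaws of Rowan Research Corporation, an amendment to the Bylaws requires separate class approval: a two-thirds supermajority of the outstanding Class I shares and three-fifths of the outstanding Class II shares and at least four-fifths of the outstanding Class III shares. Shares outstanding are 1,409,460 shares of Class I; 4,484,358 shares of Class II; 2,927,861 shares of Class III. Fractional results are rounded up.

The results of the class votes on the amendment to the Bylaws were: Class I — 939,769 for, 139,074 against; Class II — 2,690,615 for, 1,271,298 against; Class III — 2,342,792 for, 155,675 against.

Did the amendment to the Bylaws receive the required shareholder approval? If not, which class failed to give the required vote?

Class I: 2/3 of 1409460 = 939640; 939,640 required, 939,769 in favor — approved.
Class II: 3/5 of 4484358 = 2690614.80, rounded up to 2690615; 2,690,615 required, 2,690,615 in favor — approved.
Class III: 4/5 of 2927861 = 2342288.80, rounded up to 2342289; 2,342,289 required, 2,342,792 in favor — approved.

Approved — every class gave the required vote.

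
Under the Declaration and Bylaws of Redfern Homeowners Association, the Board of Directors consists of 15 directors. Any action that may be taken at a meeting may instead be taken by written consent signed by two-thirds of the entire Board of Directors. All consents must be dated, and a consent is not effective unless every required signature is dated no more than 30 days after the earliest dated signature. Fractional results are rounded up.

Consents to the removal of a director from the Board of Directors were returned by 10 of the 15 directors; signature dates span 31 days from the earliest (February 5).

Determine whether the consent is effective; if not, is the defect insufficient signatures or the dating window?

Not effective — dating-window requirement not satisfied.

Signatures required: two-thirds of 15 — 2/3 of 15 = 10, so 10 needed; 10 signed. Sufficient.
Dating window: the latest signature is 31 days after the earliest; the limit is 30 days. Outside the window.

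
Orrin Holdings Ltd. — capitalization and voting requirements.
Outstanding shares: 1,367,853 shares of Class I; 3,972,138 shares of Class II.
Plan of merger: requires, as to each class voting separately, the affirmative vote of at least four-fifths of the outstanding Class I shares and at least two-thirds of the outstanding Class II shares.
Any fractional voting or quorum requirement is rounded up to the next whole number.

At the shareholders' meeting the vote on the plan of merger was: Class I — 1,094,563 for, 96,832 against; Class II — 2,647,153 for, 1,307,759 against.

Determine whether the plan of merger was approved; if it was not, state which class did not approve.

Class I: 4/5 of 1367853 = 1094282.40, rounded up to 1094283; 1,094,283 required, 1,094,563 in favor — approved.
Class II: 2/3 of 3972138 = 2648092; 2,648,092 required, 2,647,153 in favor — not approved.

Not approved — the Class II shares did not give the required vote.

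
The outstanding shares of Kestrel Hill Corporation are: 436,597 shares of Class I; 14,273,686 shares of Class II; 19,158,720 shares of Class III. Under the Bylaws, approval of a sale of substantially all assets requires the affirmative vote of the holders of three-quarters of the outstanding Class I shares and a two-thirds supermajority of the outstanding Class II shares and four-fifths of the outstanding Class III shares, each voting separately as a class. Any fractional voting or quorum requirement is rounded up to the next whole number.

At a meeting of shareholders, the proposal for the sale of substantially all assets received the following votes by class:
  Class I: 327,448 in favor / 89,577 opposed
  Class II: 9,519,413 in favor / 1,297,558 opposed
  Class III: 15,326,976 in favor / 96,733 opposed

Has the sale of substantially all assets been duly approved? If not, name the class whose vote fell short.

Approved — every class gave the required vote.

Class I: 3/4 of 436597 = 327447.75, rounded up to 327448; 327,448 required, 327,448 in favor — approved.
Class II: 2/3 of 14273686 = 9515790.67, rounded up to 9515791; 9,515,791 required, 9,519,413 in favor — approved.
Class III: 4/5 of 19158720 = 15326976; 15,326,976 required, 15,326,976 in favor — approved.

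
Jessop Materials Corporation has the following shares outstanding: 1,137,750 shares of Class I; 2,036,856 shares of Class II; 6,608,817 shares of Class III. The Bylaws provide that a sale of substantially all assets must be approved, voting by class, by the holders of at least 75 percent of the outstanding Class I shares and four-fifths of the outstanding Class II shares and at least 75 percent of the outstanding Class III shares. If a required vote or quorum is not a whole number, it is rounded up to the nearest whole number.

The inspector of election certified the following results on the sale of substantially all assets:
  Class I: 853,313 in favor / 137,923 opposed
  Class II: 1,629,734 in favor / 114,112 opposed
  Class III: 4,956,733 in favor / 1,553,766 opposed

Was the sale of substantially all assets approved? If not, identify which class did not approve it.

Class I: 3/4 of 1137750 = 853312.50, rounded up to 853313; 853,313 required, 853,313 in favor — approved.
Class II: 4/5 of 2036856 = 1629484.80, rounded up to 1629485; 1,629,485 required, 1,629,734 in favor — approved.
Class III: 3/4 of 6608817 = 4956612.75, rounded up to 4956613; 4,956,613 required, 4,956,733 in favor — approved.

Approved — every class gave the required vote.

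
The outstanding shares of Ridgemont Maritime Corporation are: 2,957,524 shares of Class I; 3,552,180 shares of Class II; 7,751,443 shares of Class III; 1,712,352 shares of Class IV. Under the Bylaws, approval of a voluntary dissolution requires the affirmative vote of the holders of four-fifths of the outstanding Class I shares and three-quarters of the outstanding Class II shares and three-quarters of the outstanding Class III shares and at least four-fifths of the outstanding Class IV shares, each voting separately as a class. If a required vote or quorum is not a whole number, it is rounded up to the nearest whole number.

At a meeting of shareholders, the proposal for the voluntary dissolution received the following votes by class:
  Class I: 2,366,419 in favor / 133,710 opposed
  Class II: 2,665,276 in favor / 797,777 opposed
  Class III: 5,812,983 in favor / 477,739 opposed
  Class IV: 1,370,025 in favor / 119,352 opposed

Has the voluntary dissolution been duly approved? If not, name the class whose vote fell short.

Class I: 4/5 of 2957524 = 2366019.20, rounded up to 2366020; 2,366,020 required, 2,366,419 in favor — approved.
Class II: 3/4 of 3552180 = 2664135; 2,664,135 required, 2,665,276 in favor — approved.
Class III: 3/4 of 7751443 = 5813582.25, rounded up to 5813583; 5,813,583 required, 5,812,983 in favor — not approved.
Class IV: 4/5 of 1712352 = 1369881.60, rounded up to 1369882; 1,369,882 required, 1,370,025 in favor — approved.

Not approved — the Class III shares did not give the required vote.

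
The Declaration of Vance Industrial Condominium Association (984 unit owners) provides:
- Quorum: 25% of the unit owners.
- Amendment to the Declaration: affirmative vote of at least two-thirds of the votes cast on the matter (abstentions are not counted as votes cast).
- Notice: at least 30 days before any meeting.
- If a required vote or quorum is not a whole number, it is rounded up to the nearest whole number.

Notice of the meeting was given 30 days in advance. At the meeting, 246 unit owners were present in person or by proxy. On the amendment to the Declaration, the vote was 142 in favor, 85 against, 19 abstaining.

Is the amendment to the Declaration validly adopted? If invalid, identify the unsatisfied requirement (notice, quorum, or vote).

Invalid — vote requirement not satisfied.

Notice: 30 days given; 30 required. Satisfied.
Quorum: 25% of 984 = 246; 246 present. Satisfied.
Vote: requires two-thirds of the votes cast (246 − 19 abstaining = 227); 2/3 of 227 = 151.33, rounded up to 152, so 152 needed; 142 in favor. Not satisfied.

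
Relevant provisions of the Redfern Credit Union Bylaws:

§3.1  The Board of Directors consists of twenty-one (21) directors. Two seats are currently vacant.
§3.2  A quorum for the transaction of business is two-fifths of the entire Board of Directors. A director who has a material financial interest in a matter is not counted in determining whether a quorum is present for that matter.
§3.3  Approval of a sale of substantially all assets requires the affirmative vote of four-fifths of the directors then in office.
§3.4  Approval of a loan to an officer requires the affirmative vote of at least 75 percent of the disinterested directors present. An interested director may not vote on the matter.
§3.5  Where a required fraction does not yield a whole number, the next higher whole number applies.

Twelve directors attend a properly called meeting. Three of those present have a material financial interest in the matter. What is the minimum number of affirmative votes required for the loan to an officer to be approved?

7

The loan to an officer requires three-fourths of the disinterested directors present (12 − 3 = 9).
3/4 of 9 = 6.75, rounded up to 7.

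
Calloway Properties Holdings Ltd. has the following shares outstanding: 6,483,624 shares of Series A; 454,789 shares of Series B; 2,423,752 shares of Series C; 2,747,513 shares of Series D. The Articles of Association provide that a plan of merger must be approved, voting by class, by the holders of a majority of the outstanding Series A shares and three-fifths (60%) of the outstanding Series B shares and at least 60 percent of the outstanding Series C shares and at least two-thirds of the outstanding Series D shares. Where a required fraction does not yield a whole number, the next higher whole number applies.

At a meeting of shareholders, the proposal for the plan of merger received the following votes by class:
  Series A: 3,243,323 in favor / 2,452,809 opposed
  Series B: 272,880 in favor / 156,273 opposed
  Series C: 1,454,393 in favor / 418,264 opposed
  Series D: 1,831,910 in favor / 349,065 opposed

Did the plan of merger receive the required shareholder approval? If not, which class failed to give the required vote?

Approved — every class gave the required vote.

Series A: a majority of 6483624 is 3241813; 3,241,813 required, 3,243,323 in favor — approved.
Series B: 3/5 of 454789 = 272873.40, rounded up to 272874; 272,874 required, 272,880 in favor — approved.
Series C: 3/5 of 2423752 = 1454251.20, rounded up to 1454252; 1,454,252 required, 1,454,393 in favor — approved.
Series D: 2/3 of 2747513 = 1831675.33, rounded up to 1831676; 1,831,676 required, 1,831,910 in favor — approved.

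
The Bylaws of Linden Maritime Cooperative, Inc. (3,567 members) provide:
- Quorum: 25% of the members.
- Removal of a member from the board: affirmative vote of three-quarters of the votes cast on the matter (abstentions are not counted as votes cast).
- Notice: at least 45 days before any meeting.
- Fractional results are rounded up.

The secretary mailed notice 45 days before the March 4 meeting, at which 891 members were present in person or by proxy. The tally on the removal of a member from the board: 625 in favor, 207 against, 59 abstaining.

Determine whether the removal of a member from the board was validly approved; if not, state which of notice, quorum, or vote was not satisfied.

Invalid — quorum requirement not satisfied.

Notice: 45 days given; 45 required. Satisfied.
Quorum: 25% of 3,567 = 891.75, rounded up to 892; 891 present. Not satisfied.
Vote: requires three-fourths of the votes cast (891 − 59 abstaining = 832); 3/4 of 832 = 624, so 624 needed; 625 in favor. Satisfied.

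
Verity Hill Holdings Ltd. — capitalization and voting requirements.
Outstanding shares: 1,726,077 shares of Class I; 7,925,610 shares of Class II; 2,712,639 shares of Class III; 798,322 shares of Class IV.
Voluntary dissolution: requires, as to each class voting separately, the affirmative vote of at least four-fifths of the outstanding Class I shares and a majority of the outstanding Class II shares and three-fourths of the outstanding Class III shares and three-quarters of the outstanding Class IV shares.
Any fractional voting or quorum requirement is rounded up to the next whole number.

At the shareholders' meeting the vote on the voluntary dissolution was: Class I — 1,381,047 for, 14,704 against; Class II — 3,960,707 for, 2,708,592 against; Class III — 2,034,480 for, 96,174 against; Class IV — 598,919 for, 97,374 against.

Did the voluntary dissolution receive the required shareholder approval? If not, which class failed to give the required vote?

Not approved — the Class II shares did not give the required vote.

Class I: 4/5 of 1726077 = 1380861.60, rounded up to 1380862; 1,380,862 required, 1,381,047 in favor — approved.
Class II: a majority of 7925610 is 3962806; 3,962,806 required, 3,960,707 in favor — not approved.
Class III: 3/4 of 2712639 = 2034479.25, rounded up to 2034480; 2,034,480 required, 2,034,480 in favor — approved.
Class IV: 3/4 of 798322 = 598741.50, rounded up to 598742; 598,742 required, 598,919 in favor — approved.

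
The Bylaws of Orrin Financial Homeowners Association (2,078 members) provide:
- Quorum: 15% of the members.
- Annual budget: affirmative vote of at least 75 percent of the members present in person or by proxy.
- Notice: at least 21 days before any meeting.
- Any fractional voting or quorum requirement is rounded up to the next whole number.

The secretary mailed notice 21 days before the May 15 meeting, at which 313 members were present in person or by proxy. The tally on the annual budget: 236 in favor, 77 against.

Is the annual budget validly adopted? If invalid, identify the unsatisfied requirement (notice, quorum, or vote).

Valid — all requirements satisfied.

Notice: 21 days given; 21 required. Satisfied.
Quorum: 15% of 2,078 = 311.70, rounded up to 312; 313 present. Satisfied.
Vote: requires three-fourths of those present (313); 3/4 of 313 = 234.75, rounded up to 235, so 235 needed; 236 in favor. Satisfied.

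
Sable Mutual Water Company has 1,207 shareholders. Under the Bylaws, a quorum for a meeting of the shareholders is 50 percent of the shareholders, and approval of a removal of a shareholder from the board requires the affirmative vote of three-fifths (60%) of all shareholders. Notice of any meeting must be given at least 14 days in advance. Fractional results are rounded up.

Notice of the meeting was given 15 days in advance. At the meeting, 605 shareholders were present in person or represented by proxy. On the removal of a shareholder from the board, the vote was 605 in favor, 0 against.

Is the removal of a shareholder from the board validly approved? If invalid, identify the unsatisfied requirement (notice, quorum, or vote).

Notice: 15 days given; 14 required. Satisfied.
Quorum: 50% of 1,207 = 603.50, rounded up to 604; 605 present. Satisfied.
Vote: requires three-fifths of all shareholders (1,207); 3/5 of 1207 = 724.20, rounded up to 725, so 725 needed; 605 in favor. Not satisfied.

Invalid — vote requirement not satisfied.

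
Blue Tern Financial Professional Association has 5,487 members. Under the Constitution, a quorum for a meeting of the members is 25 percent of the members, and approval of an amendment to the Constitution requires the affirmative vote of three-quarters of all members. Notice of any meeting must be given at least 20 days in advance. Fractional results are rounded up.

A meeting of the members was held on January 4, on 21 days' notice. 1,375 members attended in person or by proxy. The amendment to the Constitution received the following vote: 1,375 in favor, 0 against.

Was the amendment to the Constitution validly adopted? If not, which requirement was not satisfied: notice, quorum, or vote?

Notice: 21 days given; 20 required. Satisfied.
Quorum: 25% of 5,487 = 1,371.75, rounded up to 1,372; 1,375 present. Satisfied.
Vote: requires three-fourths of all members (5,487); 3/4 of 5487 = 4115.25, rounded up to 4116, so 4,116 needed; 1,375 in favor. Not satisfied.

Invalid — vote requirement not satisfied.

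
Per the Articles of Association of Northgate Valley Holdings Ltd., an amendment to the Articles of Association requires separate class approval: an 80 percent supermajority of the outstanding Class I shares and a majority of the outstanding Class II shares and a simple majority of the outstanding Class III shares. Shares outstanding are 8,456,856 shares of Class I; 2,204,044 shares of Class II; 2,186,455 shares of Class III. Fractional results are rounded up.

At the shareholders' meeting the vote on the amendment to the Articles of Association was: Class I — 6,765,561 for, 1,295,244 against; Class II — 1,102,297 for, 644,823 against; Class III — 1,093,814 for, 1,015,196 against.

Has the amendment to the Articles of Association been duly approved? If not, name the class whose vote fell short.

Approved — every class gave the required vote.

Class I: 4/5 of 8456856 = 6765484.80, rounded up to 6765485; 6,765,485 required, 6,765,561 in favor — approved.
Class II: a majority of 2204044 is 1102023; 1,102,023 required, 1,102,297 in favor — approved.
Class III: a majority of 2186455 is 1093228; 1,093,228 required, 1,093,814 in favor — approved.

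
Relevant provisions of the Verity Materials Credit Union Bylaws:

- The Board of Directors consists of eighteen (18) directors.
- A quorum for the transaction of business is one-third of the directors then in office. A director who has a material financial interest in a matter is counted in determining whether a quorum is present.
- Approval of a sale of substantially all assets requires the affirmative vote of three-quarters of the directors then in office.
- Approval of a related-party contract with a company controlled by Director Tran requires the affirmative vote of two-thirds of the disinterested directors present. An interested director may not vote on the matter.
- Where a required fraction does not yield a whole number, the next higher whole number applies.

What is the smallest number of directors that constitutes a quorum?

6

1/3 of 18 = 6.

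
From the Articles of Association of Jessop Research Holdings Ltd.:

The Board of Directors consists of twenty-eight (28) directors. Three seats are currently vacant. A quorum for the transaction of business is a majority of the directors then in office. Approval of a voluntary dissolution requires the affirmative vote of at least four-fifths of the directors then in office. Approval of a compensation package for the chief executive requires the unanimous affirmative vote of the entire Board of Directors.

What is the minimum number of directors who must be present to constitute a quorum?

13

A majority of 25 is 13.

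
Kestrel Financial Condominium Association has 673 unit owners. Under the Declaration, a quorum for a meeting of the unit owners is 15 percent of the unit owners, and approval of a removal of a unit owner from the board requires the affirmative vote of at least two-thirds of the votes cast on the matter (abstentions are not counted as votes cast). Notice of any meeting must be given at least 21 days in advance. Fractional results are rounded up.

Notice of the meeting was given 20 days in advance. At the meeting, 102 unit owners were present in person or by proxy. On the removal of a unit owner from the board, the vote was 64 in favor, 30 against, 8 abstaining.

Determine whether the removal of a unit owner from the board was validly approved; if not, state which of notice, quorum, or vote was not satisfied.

Notice: 20 days given; 21 required. Not satisfied.
Quorum: 15% of 673 = 100.95, rounded up to 101; 102 present. Satisfied.
Vote: requires two-thirds of the votes cast (102 − 8 abstaining = 94); 2/3 of 94 = 62.67, rounded up to 63, so 63 needed; 64 in favor. Satisfied.

Invalid — notice requirement not satisfied.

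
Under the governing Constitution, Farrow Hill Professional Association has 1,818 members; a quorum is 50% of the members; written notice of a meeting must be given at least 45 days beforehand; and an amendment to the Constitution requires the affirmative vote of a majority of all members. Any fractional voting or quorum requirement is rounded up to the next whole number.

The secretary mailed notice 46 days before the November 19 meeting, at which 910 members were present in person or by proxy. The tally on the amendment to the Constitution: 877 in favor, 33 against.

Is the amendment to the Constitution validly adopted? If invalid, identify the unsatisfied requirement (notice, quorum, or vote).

Invalid — vote requirement not satisfied.

Notice: 46 days given; 45 required. Satisfied.
Quorum: 50% of 1,818 = 909; 910 present. Satisfied.
Vote: requires a majority of all members (1,818); a majority of 1818 is 910, so 910 needed; 877 in favor. Not satisfied.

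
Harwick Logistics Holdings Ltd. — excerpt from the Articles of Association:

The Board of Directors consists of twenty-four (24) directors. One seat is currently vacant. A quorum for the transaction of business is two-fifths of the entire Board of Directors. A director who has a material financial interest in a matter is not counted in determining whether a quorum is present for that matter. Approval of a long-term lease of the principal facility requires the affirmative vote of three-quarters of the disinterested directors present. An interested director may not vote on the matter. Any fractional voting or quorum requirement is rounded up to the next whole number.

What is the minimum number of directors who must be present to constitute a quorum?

10

2/5 of 24 = 9.60, rounded up to 10.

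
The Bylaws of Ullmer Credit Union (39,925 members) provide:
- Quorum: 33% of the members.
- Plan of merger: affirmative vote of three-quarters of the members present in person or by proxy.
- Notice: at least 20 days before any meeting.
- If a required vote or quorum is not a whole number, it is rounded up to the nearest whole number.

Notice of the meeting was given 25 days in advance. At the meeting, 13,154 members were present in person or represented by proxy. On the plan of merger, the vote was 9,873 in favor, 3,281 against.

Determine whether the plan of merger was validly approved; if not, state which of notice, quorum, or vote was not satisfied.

Invalid — quorum requirement not satisfied.

Notice: 25 days given; 20 required. Satisfied.
Quorum: 33% of 39,925 = 13,175.25, rounded up to 13,176; 13,154 present. Not satisfied.
Vote: requires three-fourths of those present (13,154); 3/4 of 13154 = 9865.50, rounded up to 9866, so 9,866 needed; 9,873 in favor. Satisfied.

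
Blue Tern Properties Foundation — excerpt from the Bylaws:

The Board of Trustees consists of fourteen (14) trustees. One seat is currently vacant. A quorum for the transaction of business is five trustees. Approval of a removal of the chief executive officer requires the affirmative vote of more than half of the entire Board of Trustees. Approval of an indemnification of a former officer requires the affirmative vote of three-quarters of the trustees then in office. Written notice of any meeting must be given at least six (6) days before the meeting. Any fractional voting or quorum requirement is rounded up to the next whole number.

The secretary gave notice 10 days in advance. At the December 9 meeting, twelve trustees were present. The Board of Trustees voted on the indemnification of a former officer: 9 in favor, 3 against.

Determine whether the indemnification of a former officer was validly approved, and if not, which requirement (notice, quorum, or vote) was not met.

Notice: 10 days given; 6 required (10 ≥ 6). Satisfied.
Quorum: 12 present; quorum is 5. Satisfied.
Vote: the indemnification of a former officer requires three-fourths of the trustees then in office (13). 3/4 of 13 = 9.75, rounded up to 10, so 10 affirmative votes are needed; 9 voted in favor. Not satisfied.

Invalid — vote requirement not satisfied.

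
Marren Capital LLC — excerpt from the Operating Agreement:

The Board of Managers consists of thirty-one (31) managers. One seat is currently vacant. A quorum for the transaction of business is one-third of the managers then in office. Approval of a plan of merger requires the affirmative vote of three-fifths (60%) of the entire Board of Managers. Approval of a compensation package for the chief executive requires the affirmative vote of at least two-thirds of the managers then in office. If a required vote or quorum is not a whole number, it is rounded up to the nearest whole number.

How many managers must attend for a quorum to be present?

1/3 of 30 = 10.

10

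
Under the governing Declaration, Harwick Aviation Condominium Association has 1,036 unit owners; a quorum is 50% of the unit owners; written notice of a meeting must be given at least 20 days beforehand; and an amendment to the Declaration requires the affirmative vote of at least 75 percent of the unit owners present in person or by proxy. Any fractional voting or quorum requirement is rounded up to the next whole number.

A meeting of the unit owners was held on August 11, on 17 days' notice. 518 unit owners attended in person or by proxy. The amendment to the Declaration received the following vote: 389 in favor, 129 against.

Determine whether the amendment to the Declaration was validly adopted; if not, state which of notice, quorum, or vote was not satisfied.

Notice: 17 days given; 20 required. Not satisfied.
Quorum: 50% of 1,036 = 518; 518 present. Satisfied.
Vote: requires three-fourths of those present (518); 3/4 of 518 = 388.50, rounded up to 389, so 389 needed; 389 in favor. Satisfied.

Invalid — notice requirement not satisfied.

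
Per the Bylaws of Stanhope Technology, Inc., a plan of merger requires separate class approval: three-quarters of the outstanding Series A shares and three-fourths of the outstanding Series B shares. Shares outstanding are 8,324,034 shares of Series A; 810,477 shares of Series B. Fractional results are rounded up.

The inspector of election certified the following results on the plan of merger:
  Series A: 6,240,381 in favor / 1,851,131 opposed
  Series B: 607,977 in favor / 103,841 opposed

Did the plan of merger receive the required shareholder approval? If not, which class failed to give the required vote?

Not approved — the Series A shares did not give the required vote.

Series A: 3/4 of 8324034 = 6243025.50, rounded up to 6243026; 6,243,026 required, 6,240,381 in favor — not approved.
Series B: 3/4 of 810477 = 607857.75, rounded up to 607858; 607,858 required, 607,977 in favor — approved.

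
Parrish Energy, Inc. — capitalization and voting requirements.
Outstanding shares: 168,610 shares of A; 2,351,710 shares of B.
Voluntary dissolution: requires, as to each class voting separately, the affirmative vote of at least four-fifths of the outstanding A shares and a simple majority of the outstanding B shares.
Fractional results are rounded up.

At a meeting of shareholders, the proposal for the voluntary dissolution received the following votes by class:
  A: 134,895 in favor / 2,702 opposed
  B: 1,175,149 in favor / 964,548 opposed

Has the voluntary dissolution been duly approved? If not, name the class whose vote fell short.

Not approved — the B shares did not give the required vote.

A: 4/5 of 168610 = 134888; 134,888 required, 134,895 in favor — approved.
B: a majority of 2351710 is 1175856; 1,175,856 required, 1,175,149 in favor — not approved.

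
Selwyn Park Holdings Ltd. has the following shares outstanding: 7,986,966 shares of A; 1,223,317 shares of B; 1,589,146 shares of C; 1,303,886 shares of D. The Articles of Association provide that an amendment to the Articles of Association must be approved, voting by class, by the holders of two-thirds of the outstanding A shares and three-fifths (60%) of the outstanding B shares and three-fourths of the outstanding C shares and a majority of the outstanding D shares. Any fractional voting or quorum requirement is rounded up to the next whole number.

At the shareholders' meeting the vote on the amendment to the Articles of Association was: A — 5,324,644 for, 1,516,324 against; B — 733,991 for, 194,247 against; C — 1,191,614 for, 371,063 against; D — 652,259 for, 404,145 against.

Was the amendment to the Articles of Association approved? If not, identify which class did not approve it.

Not approved — the C shares did not give the required vote.

A: 2/3 of 7986966 = 5324644; 5,324,644 required, 5,324,644 in favor — approved.
B: 3/5 of 1223317 = 733990.20, rounded up to 733991; 733,991 required, 733,991 in favor — approved.
C: 3/4 of 1589146 = 1191859.50, rounded up to 1191860; 1,191,860 required, 1,191,614 in favor — not approved.
D: a majority of 1303886 is 651944; 651,944 required, 652,259 in favor — approved.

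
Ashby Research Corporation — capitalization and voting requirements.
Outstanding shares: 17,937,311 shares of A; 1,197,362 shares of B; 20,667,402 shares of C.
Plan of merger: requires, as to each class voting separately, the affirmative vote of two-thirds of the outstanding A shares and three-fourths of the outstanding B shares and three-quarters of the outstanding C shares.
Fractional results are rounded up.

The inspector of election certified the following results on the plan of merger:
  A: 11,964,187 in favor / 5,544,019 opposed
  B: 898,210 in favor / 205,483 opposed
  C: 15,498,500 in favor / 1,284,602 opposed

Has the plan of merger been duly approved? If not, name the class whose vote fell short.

Not approved — the C shares did not give the required vote.

A: 2/3 of 17937311 = 11958207.33, rounded up to 11958208; 11,958,208 required, 11,964,187 in favor — approved.
B: 3/4 of 1197362 = 898021.50, rounded up to 898022; 898,022 required, 898,210 in favor — approved.
C: 3/4 of 20667402 = 15500551.50, rounded up to 15500552; 15,500,552 required, 15,498,500 in favor — not approved.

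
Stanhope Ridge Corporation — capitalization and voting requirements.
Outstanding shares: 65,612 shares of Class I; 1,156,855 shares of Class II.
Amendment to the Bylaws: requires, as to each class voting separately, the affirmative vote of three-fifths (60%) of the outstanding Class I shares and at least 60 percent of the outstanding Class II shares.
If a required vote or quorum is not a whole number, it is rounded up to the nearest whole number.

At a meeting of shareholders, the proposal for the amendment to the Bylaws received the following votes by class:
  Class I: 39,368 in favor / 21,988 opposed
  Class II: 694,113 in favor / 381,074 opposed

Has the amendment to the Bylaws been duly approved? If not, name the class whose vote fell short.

Class I: 3/5 of 65612 = 39367.20, rounded up to 39368; 39,368 required, 39,368 in favor — approved.
Class II: 3/5 of 1156855 = 694113; 694,113 required, 694,113 in favor — approved.

Approved — every class gave the required vote.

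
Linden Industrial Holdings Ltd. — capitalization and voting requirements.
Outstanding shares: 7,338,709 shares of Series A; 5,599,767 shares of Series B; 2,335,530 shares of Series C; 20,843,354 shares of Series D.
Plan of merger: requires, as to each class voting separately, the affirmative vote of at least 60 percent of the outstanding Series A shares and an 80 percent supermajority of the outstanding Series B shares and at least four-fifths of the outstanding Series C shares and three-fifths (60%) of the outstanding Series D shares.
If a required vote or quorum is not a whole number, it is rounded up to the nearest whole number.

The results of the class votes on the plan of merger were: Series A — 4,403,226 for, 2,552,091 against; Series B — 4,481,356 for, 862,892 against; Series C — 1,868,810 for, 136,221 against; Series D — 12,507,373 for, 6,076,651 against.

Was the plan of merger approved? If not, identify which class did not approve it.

Approved — every class gave the required vote.

Series A: 3/5 of 7338709 = 4403225.40, rounded up to 4403226; 4,403,226 required, 4,403,226 in favor — approved.
Series B: 4/5 of 5599767 = 4479813.60, rounded up to 4479814; 4,479,814 required, 4,481,356 in favor — approved.
Series C: 4/5 of 2335530 = 1868424; 1,868,424 required, 1,868,810 in favor — approved.
Series D: 3/5 of 20843354 = 12506012.40, rounded up to 12506013; 12,506,013 required, 12,507,373 in favor — approved.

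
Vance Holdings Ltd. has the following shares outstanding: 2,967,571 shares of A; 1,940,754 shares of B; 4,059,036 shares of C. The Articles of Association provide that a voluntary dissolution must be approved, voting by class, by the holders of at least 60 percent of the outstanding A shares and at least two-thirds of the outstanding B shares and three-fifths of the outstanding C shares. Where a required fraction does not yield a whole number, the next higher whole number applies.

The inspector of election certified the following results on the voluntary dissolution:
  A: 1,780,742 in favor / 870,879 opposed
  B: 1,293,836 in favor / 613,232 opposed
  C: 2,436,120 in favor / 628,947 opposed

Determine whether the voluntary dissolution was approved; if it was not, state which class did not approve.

A: 3/5 of 2967571 = 1780542.60, rounded up to 1780543; 1,780,543 required, 1,780,742 in favor — approved.
B: 2/3 of 1940754 = 1293836; 1,293,836 required, 1,293,836 in favor — approved.
C: 3/5 of 4059036 = 2435421.60, rounded up to 2435422; 2,435,422 required, 2,436,120 in favor — approved.

Approved — every class gave the required vote.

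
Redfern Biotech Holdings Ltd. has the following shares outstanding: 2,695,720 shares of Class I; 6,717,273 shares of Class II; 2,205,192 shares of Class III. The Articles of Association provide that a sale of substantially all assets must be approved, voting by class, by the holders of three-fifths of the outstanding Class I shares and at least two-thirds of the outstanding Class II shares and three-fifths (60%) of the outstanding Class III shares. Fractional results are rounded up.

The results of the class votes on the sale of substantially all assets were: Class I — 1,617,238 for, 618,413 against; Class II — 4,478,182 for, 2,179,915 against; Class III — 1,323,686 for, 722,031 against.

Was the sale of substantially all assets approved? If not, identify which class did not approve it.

Not approved — the Class I shares did not give the required vote.

Class I: 3/5 of 2695720 = 1617432; 1,617,432 required, 1,617,238 in favor — not approved.
Class II: 2/3 of 6717273 = 4478182; 4,478,182 required, 4,478,182 in favor — approved.
Class III: 3/5 of 2205192 = 1323115.20, rounded up to 1323116; 1,323,116 required, 1,323,686 in favor — approved.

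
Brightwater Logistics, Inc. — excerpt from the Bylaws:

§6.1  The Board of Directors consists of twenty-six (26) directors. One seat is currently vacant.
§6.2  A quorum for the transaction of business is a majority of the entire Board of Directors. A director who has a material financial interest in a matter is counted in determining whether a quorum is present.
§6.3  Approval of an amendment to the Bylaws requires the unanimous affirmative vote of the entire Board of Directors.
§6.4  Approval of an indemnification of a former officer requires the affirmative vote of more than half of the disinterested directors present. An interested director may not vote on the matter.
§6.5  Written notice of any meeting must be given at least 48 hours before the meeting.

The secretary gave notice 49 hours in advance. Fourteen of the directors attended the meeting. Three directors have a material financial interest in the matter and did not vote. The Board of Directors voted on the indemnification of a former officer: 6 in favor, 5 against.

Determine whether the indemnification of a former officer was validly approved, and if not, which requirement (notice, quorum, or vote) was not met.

Valid — all requirements satisfied.

Notice: 49 hours given; 48 required (49 ≥ 48). Satisfied.
Quorum: 14 present (interested directors count toward quorum); quorum is 14. Satisfied.
Vote: the indemnification of a former officer requires a majority of the disinterested directors present (14 − 3 = 11). A majority of 11 is 6, so 6 affirmative votes are needed; 6 voted in favor. Satisfied.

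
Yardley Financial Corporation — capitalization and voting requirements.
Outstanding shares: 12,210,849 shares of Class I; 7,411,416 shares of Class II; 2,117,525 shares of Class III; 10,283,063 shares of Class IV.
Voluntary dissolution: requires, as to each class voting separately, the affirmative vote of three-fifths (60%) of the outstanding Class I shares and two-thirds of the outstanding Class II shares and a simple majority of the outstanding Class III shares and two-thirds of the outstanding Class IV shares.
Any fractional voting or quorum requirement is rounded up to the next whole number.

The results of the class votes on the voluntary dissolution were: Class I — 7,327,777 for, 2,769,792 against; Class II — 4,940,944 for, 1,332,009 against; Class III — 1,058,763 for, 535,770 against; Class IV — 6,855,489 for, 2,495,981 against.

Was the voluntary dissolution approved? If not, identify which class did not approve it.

Approved — every class gave the required vote.

Class I: 3/5 of 12210849 = 7326509.40, rounded up to 7326510; 7,326,510 required, 7,327,777 in favor — approved.
Class II: 2/3 of 7411416 = 4940944; 4,940,944 required, 4,940,944 in favor — approved.
Class III: a majority of 2117525 is 1058763; 1,058,763 required, 1,058,763 in favor — approved.
Class IV: 2/3 of 10283063 = 6855375.33, rounded up to 6855376; 6,855,376 required, 6,855,489 in favor — approved.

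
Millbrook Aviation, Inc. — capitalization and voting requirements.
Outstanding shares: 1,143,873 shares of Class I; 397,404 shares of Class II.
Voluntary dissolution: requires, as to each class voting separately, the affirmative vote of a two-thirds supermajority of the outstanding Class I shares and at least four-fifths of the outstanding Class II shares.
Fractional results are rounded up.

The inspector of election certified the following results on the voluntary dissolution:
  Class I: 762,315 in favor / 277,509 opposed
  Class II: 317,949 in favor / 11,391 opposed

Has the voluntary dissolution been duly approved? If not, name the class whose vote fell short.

Not approved — the Class I shares did not give the required vote.

Class I: 2/3 of 1143873 = 762582; 762,582 required, 762,315 in favor — not approved.
Class II: 4/5 of 397404 = 317923.20, rounded up to 317924; 317,924 required, 317,949 in favor — approved.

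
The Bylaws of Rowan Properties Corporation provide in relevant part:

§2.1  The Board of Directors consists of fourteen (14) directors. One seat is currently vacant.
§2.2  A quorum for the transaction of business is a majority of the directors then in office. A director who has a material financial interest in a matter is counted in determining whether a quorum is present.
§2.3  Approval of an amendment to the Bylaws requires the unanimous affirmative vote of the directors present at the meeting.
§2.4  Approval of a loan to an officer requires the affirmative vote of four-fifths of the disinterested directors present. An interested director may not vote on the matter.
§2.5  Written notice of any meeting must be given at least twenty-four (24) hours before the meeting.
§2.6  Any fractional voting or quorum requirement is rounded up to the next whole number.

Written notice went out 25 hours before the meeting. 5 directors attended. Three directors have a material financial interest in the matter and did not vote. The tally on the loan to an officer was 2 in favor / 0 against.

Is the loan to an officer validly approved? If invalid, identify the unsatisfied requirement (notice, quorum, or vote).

Notice: 25 hours given; 24 required (25 ≥ 24). Satisfied.
Quorum: 5 present (interested directors count toward quorum); quorum is 7. Not satisfied.
Vote: the loan to an officer requires four-fifths of the disinterested directors present (5 − 3 = 2). 4/5 of 2 = 1.60, rounded up to 2, so 2 affirmative votes are needed; 2 voted in favor. Satisfied. (Moot — without a quorum no business can be validly transacted.)

Invalid — quorum requirement not satisfied.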